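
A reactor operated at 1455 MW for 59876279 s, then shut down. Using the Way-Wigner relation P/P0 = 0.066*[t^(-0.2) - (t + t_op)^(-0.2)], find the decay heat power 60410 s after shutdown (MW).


P/P0 = 0.066 * [t^(-0.2) - (t + t_op)^(-0.2)]
P/P0 = 0.066 * [60410^(-0.2) - (60410 + 59876279)^(-0.2)]
P/P0 = 0.066 * [0.1106059 - 0.02782668] = 0.005463429
P = 1455 * 0.005463429 = 7.9493 MW

7.9493


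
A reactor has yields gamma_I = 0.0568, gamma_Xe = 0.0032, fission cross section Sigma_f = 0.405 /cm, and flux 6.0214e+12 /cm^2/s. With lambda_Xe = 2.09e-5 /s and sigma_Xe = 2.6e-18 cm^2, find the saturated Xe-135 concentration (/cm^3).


Xe_eq = (gamma_I + gamma_Xe) * Sigma_f * phi / (lambda_Xe + sigma_Xe * phi)
Numerator = (0.0568 + 0.0032) * 0.405 * 6.0214e+12 = 1.463200e+11
Denominator = 2.09e-5 + 2.6e-18 * 6.0214e+12 = 3.655564e-05
Xe_eq = 1.463200e+11 / 3.655564e-05 = 4.0027e+15 /cm^3

4.0027e+15


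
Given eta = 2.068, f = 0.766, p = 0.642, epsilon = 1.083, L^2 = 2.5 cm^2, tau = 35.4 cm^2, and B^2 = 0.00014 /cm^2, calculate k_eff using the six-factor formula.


k_inf = eta*f*p*eps = 2.068*0.766*0.642*1.083 = 1.101394
P_TNL = 1/(1 + L^2*B^2) = 1/(1 + 2.5*0.00014) = 0.9996501
P_FNL = exp(-B^2*tau) = exp(-0.00014*35.4) = 0.9950563
k_eff = k_inf * P_TNL * P_FNL = 1.101394 * 0.9996501 * 0.9950563
k_eff = 1.0956

1.0956


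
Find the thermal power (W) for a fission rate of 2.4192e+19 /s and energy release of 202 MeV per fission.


P = fission_rate * E_MeV * 1.602e-13
P = 2.4192e+19 * 202 * 1.602e-13
P = 7.8286e+08 W

7.8286e+08


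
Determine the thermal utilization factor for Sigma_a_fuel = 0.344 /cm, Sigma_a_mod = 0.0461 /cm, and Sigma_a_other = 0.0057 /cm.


f = Sigma_a_fuel / (Sigma_a_fuel + Sigma_a_mod + Sigma_a_other)
f = 0.344 / (0.344 + 0.0461 + 0.0057)
f = 0.86913

0.86913


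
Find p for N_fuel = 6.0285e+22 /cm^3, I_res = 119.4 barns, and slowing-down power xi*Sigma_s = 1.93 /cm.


p = exp(-N * I * 1e-24 / (xi*Sigma_s))
p = exp(-6.0285e+22 * 119.4 * 1e-24 / 1.93)
p = 0.024004

0.024004


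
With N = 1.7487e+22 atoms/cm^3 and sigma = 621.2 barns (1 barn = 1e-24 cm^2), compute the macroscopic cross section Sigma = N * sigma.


Sigma = N * sigma_barns * 1e-24
Sigma = 1.7487e+22 * 621.2 * 1e-24
Sigma = 10.863 /cm

10.863


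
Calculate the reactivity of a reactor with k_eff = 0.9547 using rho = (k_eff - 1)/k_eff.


rho = (k_eff - 1) / k_eff
rho = (0.9547 - 1) / 0.9547
rho = -0.047449

-0.047449


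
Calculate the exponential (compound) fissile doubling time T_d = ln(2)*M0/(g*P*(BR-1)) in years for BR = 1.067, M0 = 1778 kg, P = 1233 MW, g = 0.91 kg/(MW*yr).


Breeding gain G = BR - 1 = 1.067 - 1 = 0.067
Fissile production rate = g * P * G = 0.91 * 1233 * 0.067 = 75.17601 kg/yr
T_d = ln(2) * M0 / (g * P * G)
T_d = ln(2) * 1778 / 75.17601 = 16.394 yr

16.394


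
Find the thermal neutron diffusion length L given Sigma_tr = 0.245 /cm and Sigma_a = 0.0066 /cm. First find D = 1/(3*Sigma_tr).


D = 1 / (3 * Sigma_tr) = 1 / (3 * 0.245) = 1.360544 cm
L = sqrt(D / Sigma_a)
L = sqrt(1.360544 / 0.0066)
L = 14.358 cm

14.358


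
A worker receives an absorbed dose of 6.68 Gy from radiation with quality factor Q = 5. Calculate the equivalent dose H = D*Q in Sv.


H = D * Q
H = 6.68 * 5
H = 33.400 Sv

33.400


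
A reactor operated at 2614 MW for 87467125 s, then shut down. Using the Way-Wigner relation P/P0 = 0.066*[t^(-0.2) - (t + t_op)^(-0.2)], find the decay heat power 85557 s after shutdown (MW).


P/P0 = 0.066 * [t^(-0.2) - (t + t_op)^(-0.2)]
P/P0 = 0.066 * [85557^(-0.2) - (85557 + 87467125)^(-0.2)]
P/P0 = 0.066 * [0.1031689 - 0.02579563] = 0.005106636
P = 2614 * 0.005106636 = 13.349 MW

13.349


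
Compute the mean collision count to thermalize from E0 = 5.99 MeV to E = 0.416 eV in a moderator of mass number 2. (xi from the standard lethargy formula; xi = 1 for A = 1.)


xi = 1 + (A-1)^2/(2A)*ln((A-1)/(A+1)) = 0.7253469 (for A = 2)
n = ln(E0/E) / xi
n = ln(5.99e6 / 0.416) / 0.7253469
n = ln(1.439904e+07) / 0.7253469 = 22.724

22.724


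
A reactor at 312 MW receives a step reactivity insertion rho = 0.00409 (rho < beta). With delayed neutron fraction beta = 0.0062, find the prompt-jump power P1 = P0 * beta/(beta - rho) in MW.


P1/P0 = beta / (beta - rho)
P1/P0 = 0.0062 / (0.0062 - 0.00409) = 2.938389
P1 = 312 * 2.938389 = 916.78 MW

916.78


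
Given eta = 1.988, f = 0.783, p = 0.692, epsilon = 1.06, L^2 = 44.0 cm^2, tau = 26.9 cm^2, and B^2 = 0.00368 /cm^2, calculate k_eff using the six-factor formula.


k_inf = eta*f*p*eps = 1.988*0.783*0.692*1.06 = 1.141800
P_TNL = 1/(1 + L^2*B^2) = 1/(1 + 44.0*0.00368) = 0.8606445
P_FNL = exp(-B^2*tau) = exp(-0.00368*26.9) = 0.9057500
k_eff = k_inf * P_TNL * P_FNL = 1.141800 * 0.8606445 * 0.9057500
k_eff = 0.89007

0.89007


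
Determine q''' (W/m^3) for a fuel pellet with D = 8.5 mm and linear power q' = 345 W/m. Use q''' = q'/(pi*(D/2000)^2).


r = D / 2 / 1000 = 8.5 / 2 / 1000 = 0.00425 m
q''' = q' / (pi * r^2)
q''' = 345 / (pi * 0.00425^2)
q''' = 6.0798e+06 W/m^3

6.0798e+06


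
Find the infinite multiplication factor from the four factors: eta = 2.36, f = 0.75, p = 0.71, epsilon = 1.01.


k_inf = eta * f * p * epsilon
k_inf = 2.36 * 0.75 * 0.71 * 1.01
k_inf = 1.2693

1.2693


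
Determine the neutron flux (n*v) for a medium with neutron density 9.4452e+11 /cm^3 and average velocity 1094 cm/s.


phi = n * v
phi = 9.4452e+11 * 1094
phi = 1.0333e+15 /cm^2/s

1.0333e+15


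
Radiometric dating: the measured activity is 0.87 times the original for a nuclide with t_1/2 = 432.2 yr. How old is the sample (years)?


lambda = ln(2) / t_half = ln(2) / 432.2 = 0.001603765 /yr
t = -ln(A/A0) / lambda
t = -ln(0.87) / 0.001603765
t = 86.834 yr

86.834


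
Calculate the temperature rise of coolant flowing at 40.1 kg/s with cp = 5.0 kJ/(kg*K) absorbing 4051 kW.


dT = Q / (m_dot * cp)
dT = 4051 / (40.1 * 5.0)
dT = 20.204 C

20.204


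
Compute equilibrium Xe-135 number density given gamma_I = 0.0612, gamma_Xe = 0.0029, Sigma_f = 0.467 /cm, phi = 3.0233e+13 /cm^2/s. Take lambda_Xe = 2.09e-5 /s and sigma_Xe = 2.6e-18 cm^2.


Xe_eq = (gamma_I + gamma_Xe) * Sigma_f * phi / (lambda_Xe + sigma_Xe * phi)
Numerator = (0.0612 + 0.0029) * 0.467 * 3.0233e+13 = 9.050158e+11
Denominator = 2.09e-5 + 2.6e-18 * 3.0233e+13 = 9.950580e-05
Xe_eq = 9.050158e+11 / 9.950580e-05 = 9.0951e+15 /cm^3

9.0951e+15


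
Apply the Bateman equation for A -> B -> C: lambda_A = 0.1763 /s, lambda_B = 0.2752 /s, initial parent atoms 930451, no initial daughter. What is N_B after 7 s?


N_B(t) = lambda_A * N_A0 / (lambda_B - lambda_A) * [exp(-lambda_A*t) - exp(-lambda_B*t)]
exp(-0.1763*7) = 0.2910966; exp(-0.2752*7) = 0.1456717
N_B = 0.1763 * 930451 / (0.2752 - 0.1763) * (0.2910966 - 0.1456717)
N_B = 241206

241206


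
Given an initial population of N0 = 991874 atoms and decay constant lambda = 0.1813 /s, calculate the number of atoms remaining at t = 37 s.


N = N0 * exp(-lambda * t)
N = 991874 * exp(-0.1813 * 37)
N = 1211.1

1211.1


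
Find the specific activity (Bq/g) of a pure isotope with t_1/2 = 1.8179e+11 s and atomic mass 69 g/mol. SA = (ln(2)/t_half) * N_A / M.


lambda = ln(2) / t_half = ln(2) / 1.8179e+11 = 3.812900e-12 /s
SA = lambda * N_A / M
SA = 3.812900e-12 * 6.022e23 / 69
SA = 3.3277e+10 Bq/g

3.3277e+10


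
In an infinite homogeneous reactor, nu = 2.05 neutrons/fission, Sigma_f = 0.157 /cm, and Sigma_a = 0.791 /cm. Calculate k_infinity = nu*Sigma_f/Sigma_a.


k_inf = nu * Sigma_f / Sigma_a
k_inf = 2.05 * 0.157 / 0.791
k_inf = 0.40689

0.40689


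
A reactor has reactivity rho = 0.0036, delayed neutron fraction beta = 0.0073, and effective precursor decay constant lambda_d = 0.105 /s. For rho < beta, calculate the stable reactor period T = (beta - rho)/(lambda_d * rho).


T = (beta - rho) / (lambda_d * rho)
T = (0.0073 - 0.0036) / (0.105 * 0.0036)
T = 9.7884 s

9.7884


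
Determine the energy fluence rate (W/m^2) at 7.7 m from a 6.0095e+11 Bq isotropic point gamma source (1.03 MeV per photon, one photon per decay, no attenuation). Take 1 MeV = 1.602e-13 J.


psi = A * E * 1.602e-13 / (4*pi*r^2)
psi = 6.0095e+11 * 1.03 * 1.602e-13 / (4*pi*7.7^2)
psi = 1.3309e-04 W/m^2

1.3309e-04


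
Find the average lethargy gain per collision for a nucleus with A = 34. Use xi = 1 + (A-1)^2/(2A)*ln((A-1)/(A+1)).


xi = 1 + (A-1)^2/(2A) * ln((A-1)/(A+1))
xi = 1 + (34-1)^2/(2*34) * ln((34-1)/(34 +1))
xi = 0.057687

0.057687


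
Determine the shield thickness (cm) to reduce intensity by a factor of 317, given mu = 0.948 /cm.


x = ln(factor) / mu
x = ln(317) / 0.948
x = 6.0748 cm

6.0748


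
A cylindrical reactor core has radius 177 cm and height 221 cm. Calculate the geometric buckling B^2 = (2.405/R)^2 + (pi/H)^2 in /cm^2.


B^2 = (2.405/R)^2 + (pi/H)^2
B^2 = (2.405/177)^2 + (pi/221)^2
B^2 = 3.8670e-04 /cm^2

3.8670e-04


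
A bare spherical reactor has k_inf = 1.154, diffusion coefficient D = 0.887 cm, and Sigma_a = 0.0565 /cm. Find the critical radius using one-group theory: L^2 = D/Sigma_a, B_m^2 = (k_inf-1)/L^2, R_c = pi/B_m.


L^2 = D / Sigma_a = 0.887 / 0.0565 = 15.69912 cm^2
B_m^2 = (k_inf - 1) / L^2 = (1.154 - 1) / 15.69912 = 0.009809467 /cm^2
For a bare sphere: B_g = pi/R, so R_c = pi / sqrt(B_m^2)
R_c = pi / sqrt(0.009809467) = 31.720 cm

31.720


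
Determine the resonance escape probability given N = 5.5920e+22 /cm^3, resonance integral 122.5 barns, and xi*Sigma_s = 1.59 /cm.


p = exp(-N * I * 1e-24 / (xi*Sigma_s))
p = exp(-5.5920e+22 * 122.5 * 1e-24 / 1.59)
p = 0.013456

0.013456


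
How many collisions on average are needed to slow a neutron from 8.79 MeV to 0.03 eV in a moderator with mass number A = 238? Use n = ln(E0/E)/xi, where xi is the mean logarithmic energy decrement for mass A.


xi = 1 + (A-1)^2/(2A)*ln((A-1)/(A+1)) = 0.008379872 (for A = 238)
n = ln(E0/E) / xi
n = ln(8.79e6 / 0.03) / 0.008379872
n = ln(2.930000e+08) / 0.008379872 = 2326.5

2326.5


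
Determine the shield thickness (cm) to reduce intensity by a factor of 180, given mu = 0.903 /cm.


x = ln(factor) / mu
x = ln(180) / 0.903
x = 5.7508 cm

5.7508


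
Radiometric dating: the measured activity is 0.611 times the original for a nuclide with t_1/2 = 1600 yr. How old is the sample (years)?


lambda = ln(2) / t_half = ln(2) / 1600 = 4.332170e-04 /yr
t = -ln(A/A0) / lambda
t = -ln(0.611) / 4.332170e-04
t = 1137.2 yr

1137.2


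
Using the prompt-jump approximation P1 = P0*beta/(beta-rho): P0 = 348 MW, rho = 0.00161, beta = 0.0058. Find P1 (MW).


P1/P0 = beta / (beta - rho)
P1/P0 = 0.0058 / (0.0058 - 0.00161) = 1.384248
P1 = 348 * 1.384248 = 481.72 MW

481.72


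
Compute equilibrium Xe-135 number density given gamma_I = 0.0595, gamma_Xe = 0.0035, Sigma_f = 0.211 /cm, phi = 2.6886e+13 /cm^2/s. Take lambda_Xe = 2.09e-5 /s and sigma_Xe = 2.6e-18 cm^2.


Xe_eq = (gamma_I + gamma_Xe) * Sigma_f * phi / (lambda_Xe + sigma_Xe * phi)
Numerator = (0.0595 + 0.0035) * 0.211 * 2.6886e+13 = 3.573956e+11
Denominator = 2.09e-5 + 2.6e-18 * 2.6886e+13 = 9.080360e-05
Xe_eq = 3.573956e+11 / 9.080360e-05 = 3.9359e+15 /cm^3

3.9359e+15


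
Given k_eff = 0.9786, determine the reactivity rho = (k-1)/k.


rho = (k_eff - 1) / k_eff
rho = (0.9786 - 1) / 0.9786
rho = -0.021868

-0.021868


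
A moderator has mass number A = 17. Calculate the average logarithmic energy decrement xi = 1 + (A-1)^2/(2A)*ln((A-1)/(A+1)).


xi = 1 + (A-1)^2/(2A) * ln((A-1)/(A+1))
xi = 1 + (17-1)^2/(2*17) * ln((17-1)/(17 +1))
xi = 0.11316

0.11316


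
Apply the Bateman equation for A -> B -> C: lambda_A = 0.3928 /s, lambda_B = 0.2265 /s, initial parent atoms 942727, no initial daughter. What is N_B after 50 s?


N_B(t) = lambda_A * N_A0 / (lambda_B - lambda_A) * [exp(-lambda_A*t) - exp(-lambda_B*t)]
exp(-0.3928*50) = 2.954312e-09; exp(-0.2265*50) = 1.206744e-05
N_B = 0.3928 * 942727 / (0.2265 - 0.3928) * (2.954312e-09 - 1.206744e-05)
N_B = 26.864

26.864


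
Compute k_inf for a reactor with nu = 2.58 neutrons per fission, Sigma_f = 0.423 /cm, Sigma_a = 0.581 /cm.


k_inf = nu * Sigma_f / Sigma_a
k_inf = 2.58 * 0.423 / 0.581
k_inf = 1.8784

1.8784


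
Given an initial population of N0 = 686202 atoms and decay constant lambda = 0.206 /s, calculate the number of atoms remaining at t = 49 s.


N = N0 * exp(-lambda * t)
N = 686202 * exp(-0.206 * 49)
N = 28.359

28.359


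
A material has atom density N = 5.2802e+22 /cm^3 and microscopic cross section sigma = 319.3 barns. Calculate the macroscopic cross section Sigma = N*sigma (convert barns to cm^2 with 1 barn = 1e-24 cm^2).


Sigma = N * sigma_barns * 1e-24
Sigma = 5.2802e+22 * 319.3 * 1e-24
Sigma = 16.860 /cm

16.860


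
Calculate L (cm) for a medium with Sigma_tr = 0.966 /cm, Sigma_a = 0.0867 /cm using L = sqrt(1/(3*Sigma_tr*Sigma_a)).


D = 1 / (3 * Sigma_tr) = 1 / (3 * 0.966) = 0.3450656 cm
L = sqrt(D / Sigma_a)
L = sqrt(0.3450656 / 0.0867)
L = 1.9950 cm

1.9950


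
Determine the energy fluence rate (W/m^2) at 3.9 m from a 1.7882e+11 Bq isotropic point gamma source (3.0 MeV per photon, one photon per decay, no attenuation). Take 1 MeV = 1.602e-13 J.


psi = A * E * 1.602e-13 / (4*pi*r^2)
psi = 1.7882e+11 * 3.0 * 1.602e-13 / (4*pi*3.9^2)
psi = 4.4964e-04 W/m^2

4.4964e-04


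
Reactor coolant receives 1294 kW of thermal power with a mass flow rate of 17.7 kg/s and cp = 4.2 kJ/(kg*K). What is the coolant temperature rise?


dT = Q / (m_dot * cp)
dT = 1294 / (17.7 * 4.2)
dT = 17.407 C

17.407


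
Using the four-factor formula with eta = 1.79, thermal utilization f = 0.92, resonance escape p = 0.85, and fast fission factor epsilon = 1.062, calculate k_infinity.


k_inf = eta * f * p * epsilon
k_inf = 1.79 * 0.92 * 0.85 * 1.062
k_inf = 1.4866

1.4866


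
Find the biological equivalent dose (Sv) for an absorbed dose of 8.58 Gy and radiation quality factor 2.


H = D * Q
H = 8.58 * 2
H = 17.160 Sv

17.160


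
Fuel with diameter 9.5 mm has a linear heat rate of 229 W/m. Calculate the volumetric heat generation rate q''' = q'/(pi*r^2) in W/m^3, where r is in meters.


r = D / 2 / 1000 = 9.5 / 2 / 1000 = 0.00475 m
q''' = q' / (pi * r^2)
q''' = 229 / (pi * 0.00475^2)
q''' = 3.2307e+06 W/m^3

3.2307e+06


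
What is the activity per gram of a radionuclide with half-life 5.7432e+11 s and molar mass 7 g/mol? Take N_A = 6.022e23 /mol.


lambda = ln(2) / t_half = ln(2) / 5.7432e+11 = 1.206901e-12 /s
SA = lambda * N_A / M
SA = 1.206901e-12 * 6.022e23 / 7
SA = 1.0383e+11 Bq/g

1.0383e+11


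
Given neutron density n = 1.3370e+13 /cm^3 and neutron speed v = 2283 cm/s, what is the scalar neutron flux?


phi = n * v
phi = 1.3370e+13 * 2283
phi = 3.0524e+16 /cm^2/s

3.0524e+16


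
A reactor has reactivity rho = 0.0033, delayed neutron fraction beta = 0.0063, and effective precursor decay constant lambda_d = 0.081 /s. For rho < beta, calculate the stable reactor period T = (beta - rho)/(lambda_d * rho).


T = (beta - rho) / (lambda_d * rho)
T = (0.0063 - 0.0033) / (0.081 * 0.0033)
T = 11.223 s

11.223


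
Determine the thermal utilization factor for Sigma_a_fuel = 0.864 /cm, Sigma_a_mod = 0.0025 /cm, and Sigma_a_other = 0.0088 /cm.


f = Sigma_a_fuel / (Sigma_a_fuel + Sigma_a_mod + Sigma_a_other)
f = 0.864 / (0.864 + 0.0025 + 0.0088)
f = 0.98709

0.98709


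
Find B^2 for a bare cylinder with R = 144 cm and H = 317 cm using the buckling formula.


B^2 = (2.405/R)^2 + (pi/H)^2
B^2 = (2.405/144)^2 + (pi/317)^2
B^2 = 3.7715e-04 /cm^2

3.7715e-04


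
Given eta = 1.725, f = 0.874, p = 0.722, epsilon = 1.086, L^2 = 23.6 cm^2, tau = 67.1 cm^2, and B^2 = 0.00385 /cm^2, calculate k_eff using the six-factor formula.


k_inf = eta*f*p*eps = 1.725*0.874*0.722*1.086 = 1.182136
P_TNL = 1/(1 + L^2*B^2) = 1/(1 + 23.6*0.00385) = 0.9167079
P_FNL = exp(-B^2*tau) = exp(-0.00385*67.1) = 0.7723365
k_eff = k_inf * P_TNL * P_FNL = 1.182136 * 0.9167079 * 0.7723365
k_eff = 0.83696

0.83696


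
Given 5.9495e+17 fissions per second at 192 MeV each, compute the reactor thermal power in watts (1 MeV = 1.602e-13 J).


P = fission_rate * E_MeV * 1.602e-13
P = 5.9495e+17 * 192 * 1.602e-13
P = 1.8300e+07 W

1.8300e+07


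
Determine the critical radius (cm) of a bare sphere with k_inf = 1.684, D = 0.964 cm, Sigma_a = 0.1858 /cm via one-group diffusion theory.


L^2 = D / Sigma_a = 0.964 / 0.1858 = 5.188375 cm^2
B_m^2 = (k_inf - 1) / L^2 = (1.684 - 1) / 5.188375 = 0.1318332 /cm^2
For a bare sphere: B_g = pi/R, so R_c = pi / sqrt(B_m^2)
R_c = pi / sqrt(0.1318332) = 8.6524 cm

8.6524


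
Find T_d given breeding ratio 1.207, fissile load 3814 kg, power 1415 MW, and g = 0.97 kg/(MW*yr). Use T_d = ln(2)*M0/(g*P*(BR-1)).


Breeding gain G = BR - 1 = 1.207 - 1 = 0.207
Fissile production rate = g * P * G = 0.97 * 1415 * 0.207 = 284.11785 kg/yr
T_d = ln(2) * M0 / (g * P * G)
T_d = ln(2) * 3814 / 284.11785 = 9.3048 yr

9.3048


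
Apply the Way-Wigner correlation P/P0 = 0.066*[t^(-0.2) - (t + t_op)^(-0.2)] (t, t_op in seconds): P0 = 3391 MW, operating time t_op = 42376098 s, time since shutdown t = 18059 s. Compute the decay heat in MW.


P/P0 = 0.066 * [t^(-0.2) - (t + t_op)^(-0.2)]
P/P0 = 0.066 * [18059^(-0.2) - (18059 + 42376098)^(-0.2)]
P/P0 = 0.066 * [0.1408190 - 0.02982214] = 0.007325793
P = 3391 * 0.007325793 = 24.842 MW

24.842


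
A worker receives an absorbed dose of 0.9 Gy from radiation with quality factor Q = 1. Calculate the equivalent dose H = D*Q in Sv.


H = D * Q
H = 0.9 * 1
H = 0.90000 Sv

0.90000


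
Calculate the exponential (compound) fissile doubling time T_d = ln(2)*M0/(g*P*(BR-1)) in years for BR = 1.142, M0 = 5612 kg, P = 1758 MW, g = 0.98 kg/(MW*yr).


Breeding gain G = BR - 1 = 1.142 - 1 = 0.142
Fissile production rate = g * P * G = 0.98 * 1758 * 0.142 = 244.64328 kg/yr
T_d = ln(2) * M0 / (g * P * G)
T_d = ln(2) * 5612 / 244.64328 = 15.900 yr

15.900


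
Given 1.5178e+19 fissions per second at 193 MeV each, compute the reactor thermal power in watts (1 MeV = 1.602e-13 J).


P = fission_rate * E_MeV * 1.602e-13
P = 1.5178e+19 * 193 * 1.602e-13
P = 4.6928e+08 W

4.6928e+08


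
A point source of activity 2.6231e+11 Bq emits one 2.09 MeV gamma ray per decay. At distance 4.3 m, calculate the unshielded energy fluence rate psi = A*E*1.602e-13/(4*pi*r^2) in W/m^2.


psi = A * E * 1.602e-13 / (4*pi*r^2)
psi = 2.6231e+11 * 2.09 * 1.602e-13 / (4*pi*4.3^2)
psi = 3.7799e-04 W/m^2

3.7799e-04


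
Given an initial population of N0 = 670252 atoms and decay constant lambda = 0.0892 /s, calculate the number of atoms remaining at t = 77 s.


N = N0 * exp(-lambda * t)
N = 670252 * exp(-0.0892 * 77)
N = 697.16

697.16


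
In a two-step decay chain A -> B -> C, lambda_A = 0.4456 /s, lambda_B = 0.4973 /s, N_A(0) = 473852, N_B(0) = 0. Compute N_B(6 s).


N_B(t) = lambda_A * N_A0 / (lambda_B - lambda_A) * [exp(-lambda_A*t) - exp(-lambda_B*t)]
exp(-0.4456*6) = 0.06900337; exp(-0.4973*6) = 0.05060019
N_B = 0.4456 * 473852 / (0.4973 - 0.4456) * (0.06900337 - 0.05060019)
N_B = 75161

75161


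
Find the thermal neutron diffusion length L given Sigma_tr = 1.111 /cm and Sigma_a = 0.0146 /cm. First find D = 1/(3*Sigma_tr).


D = 1 / (3 * Sigma_tr) = 1 / (3 * 1.111) = 0.3000300 cm
L = sqrt(D / Sigma_a)
L = sqrt(0.3000300 / 0.0146)
L = 4.5332 cm

4.5332


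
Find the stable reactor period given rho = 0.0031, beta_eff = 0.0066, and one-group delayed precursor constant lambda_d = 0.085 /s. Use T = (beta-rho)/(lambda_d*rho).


T = (beta - rho) / (lambda_d * rho)
T = (0.0066 - 0.0031) / (0.085 * 0.0031)
T = 13.283 s

13.283


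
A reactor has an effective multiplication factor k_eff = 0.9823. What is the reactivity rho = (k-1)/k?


rho = (k_eff - 1) / k_eff
rho = (0.9823 - 1) / 0.9823
rho = -0.018019

-0.018019


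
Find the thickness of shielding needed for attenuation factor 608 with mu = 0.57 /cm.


x = ln(factor) / mu
x = ln(608) / 0.57
x = 11.246 cm

11.246


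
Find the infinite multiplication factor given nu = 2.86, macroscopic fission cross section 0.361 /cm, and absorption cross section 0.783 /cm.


k_inf = nu * Sigma_f / Sigma_a
k_inf = 2.86 * 0.361 / 0.783
k_inf = 1.3186

1.3186


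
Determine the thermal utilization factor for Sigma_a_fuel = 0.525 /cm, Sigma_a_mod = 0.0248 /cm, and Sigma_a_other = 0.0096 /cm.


f = Sigma_a_fuel / (Sigma_a_fuel + Sigma_a_mod + Sigma_a_other)
f = 0.525 / (0.525 + 0.0248 + 0.0096)
f = 0.93851

0.93851


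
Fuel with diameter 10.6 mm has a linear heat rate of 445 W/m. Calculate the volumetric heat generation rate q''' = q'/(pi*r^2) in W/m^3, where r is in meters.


r = D / 2 / 1000 = 10.6 / 2 / 1000 = 0.0053 m
q''' = q' / (pi * r^2)
q''' = 445 / (pi * 0.0053^2)
q''' = 5.0426e+06 W/m^3

5.0426e+06


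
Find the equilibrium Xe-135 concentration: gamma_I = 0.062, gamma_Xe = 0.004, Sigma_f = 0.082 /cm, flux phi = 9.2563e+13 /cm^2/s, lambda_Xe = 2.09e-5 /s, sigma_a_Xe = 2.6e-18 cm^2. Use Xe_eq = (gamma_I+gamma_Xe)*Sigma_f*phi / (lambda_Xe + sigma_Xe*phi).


Xe_eq = (gamma_I + gamma_Xe) * Sigma_f * phi / (lambda_Xe + sigma_Xe * phi)
Numerator = (0.062 + 0.004) * 0.082 * 9.2563e+13 = 5.009510e+11
Denominator = 2.09e-5 + 2.6e-18 * 9.2563e+13 = 2.615638e-04
Xe_eq = 5.009510e+11 / 2.615638e-04 = 1.9152e+15 /cm^3

1.9152e+15


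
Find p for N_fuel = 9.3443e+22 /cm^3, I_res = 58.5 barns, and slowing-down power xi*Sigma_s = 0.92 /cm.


p = exp(-N * I * 1e-24 / (xi*Sigma_s))
p = exp(-9.3443e+22 * 58.5 * 1e-24 / 0.92)
p = 0.0026274

0.0026274


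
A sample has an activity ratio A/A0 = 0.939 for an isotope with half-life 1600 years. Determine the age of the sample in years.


lambda = ln(2) / t_half = ln(2) / 1600 = 4.332170e-04 /yr
t = -ln(A/A0) / lambda
t = -ln(0.939) / 4.332170e-04
t = 145.28 yr

145.28


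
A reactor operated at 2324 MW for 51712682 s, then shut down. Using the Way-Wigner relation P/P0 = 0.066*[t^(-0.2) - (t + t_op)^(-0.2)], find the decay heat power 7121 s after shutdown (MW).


P/P0 = 0.066 * [t^(-0.2) - (t + t_op)^(-0.2)]
P/P0 = 0.066 * [7121^(-0.2) - (7121 + 51712682)^(-0.2)]
P/P0 = 0.066 * [0.1696258 - 0.02865950] = 0.009303776
P = 2324 * 0.009303776 = 21.622 MW

21.622


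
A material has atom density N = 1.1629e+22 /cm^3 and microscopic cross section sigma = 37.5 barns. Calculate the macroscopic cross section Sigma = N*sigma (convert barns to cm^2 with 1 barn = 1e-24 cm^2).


Sigma = N * sigma_barns * 1e-24
Sigma = 1.1629e+22 * 37.5 * 1e-24
Sigma = 0.43609 /cm

0.43609


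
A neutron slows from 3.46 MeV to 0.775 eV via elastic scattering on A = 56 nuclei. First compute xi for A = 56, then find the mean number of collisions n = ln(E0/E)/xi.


xi = 1 + (A-1)^2/(2A)*ln((A-1)/(A+1)) = 0.03529286 (for A = 56)
n = ln(E0/E) / xi
n = ln(3.46e6 / 0.775) / 0.03529286
n = ln(4.464516e+06) / 0.03529286 = 433.85

433.85


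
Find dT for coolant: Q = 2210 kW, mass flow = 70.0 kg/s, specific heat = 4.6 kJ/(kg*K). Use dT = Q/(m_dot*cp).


dT = Q / (m_dot * cp)
dT = 2210 / (70.0 * 4.6)
dT = 6.8634 C

6.8634


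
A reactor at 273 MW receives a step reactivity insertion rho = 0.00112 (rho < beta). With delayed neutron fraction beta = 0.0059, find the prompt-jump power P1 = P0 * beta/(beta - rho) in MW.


P1/P0 = beta / (beta - rho)
P1/P0 = 0.0059 / (0.0059 - 0.00112) = 1.234310
P1 = 273 * 1.234310 = 336.97 MW

336.97


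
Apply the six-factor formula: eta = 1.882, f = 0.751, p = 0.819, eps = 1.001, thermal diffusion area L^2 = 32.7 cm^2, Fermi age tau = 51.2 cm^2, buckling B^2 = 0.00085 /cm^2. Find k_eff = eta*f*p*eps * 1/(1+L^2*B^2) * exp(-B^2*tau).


k_inf = eta*f*p*eps = 1.882*0.751*0.819*1.001 = 1.158717
P_TNL = 1/(1 + L^2*B^2) = 1/(1 + 32.7*0.00085) = 0.9729567
P_FNL = exp(-B^2*tau) = exp(-0.00085*51.2) = 0.9574134
k_eff = k_inf * P_TNL * P_FNL = 1.158717 * 0.9729567 * 0.9574134
k_eff = 1.0794

1.0794


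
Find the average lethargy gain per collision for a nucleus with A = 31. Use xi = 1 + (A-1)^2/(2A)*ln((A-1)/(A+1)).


xi = 1 + (A-1)^2/(2A) * ln((A-1)/(A+1))
xi = 1 + (31-1)^2/(2*31) * ln((31-1)/(31 +1))
xi = 0.063150

0.063150


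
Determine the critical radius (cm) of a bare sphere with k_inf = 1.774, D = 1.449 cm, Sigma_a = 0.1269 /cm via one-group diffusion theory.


L^2 = D / Sigma_a = 1.449 / 0.1269 = 11.41844 cm^2
B_m^2 = (k_inf - 1) / L^2 = (1.774 - 1) / 11.41844 = 0.06778509 /cm^2
For a bare sphere: B_g = pi/R, so R_c = pi / sqrt(B_m^2)
R_c = pi / sqrt(0.06778509) = 12.067 cm

12.067


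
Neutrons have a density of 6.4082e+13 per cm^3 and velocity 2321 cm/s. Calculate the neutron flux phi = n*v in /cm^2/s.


phi = n * v
phi = 6.4082e+13 * 2321
phi = 1.4873e+17 /cm^2/s

1.4873e+17


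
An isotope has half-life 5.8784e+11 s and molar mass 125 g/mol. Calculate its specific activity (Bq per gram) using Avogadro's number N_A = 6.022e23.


lambda = ln(2) / t_half = ln(2) / 5.8784e+11 = 1.179143e-12 /s
SA = lambda * N_A / M
SA = 1.179143e-12 * 6.022e23 / 125
SA = 5.6806e+09 Bq/g

5.6806e+09


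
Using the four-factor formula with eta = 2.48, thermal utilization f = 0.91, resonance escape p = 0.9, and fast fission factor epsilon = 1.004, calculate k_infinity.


k_inf = eta * f * p * epsilon
k_inf = 2.48 * 0.91 * 0.9 * 1.004
k_inf = 2.0392

2.0392


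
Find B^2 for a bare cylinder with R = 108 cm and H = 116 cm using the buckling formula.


B^2 = (2.405/R)^2 + (pi/H)^2
B^2 = (2.405/108)^2 + (pi/116)^2
B^2 = 0.0012294 /cm^2

0.0012294


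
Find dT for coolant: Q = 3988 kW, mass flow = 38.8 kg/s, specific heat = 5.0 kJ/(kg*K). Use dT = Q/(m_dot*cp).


dT = Q / (m_dot * cp)
dT = 3988 / (38.8 * 5.0)
dT = 20.557 C

20.557


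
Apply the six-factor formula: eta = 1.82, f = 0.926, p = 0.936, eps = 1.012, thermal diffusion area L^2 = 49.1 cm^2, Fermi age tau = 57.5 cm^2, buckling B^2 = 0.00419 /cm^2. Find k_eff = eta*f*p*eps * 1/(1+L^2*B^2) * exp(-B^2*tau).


k_inf = eta*f*p*eps = 1.82*0.926*0.936*1.012 = 1.596389
P_TNL = 1/(1 + L^2*B^2) = 1/(1 + 49.1*0.00419) = 0.8293738
P_FNL = exp(-B^2*tau) = exp(-0.00419*57.5) = 0.7859006
k_eff = k_inf * P_TNL * P_FNL = 1.596389 * 0.8293738 * 0.7859006
k_eff = 1.0405

1.0405


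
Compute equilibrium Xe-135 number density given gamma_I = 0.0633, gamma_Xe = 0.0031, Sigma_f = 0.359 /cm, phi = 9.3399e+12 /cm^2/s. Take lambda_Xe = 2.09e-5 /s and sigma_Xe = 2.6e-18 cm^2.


Xe_eq = (gamma_I + gamma_Xe) * Sigma_f * phi / (lambda_Xe + sigma_Xe * phi)
Numerator = (0.0633 + 0.0031) * 0.359 * 9.3399e+12 = 2.226408e+11
Denominator = 2.09e-5 + 2.6e-18 * 9.3399e+12 = 4.518374e-05
Xe_eq = 2.226408e+11 / 4.518374e-05 = 4.9275e+15 /cm^3

4.9275e+15


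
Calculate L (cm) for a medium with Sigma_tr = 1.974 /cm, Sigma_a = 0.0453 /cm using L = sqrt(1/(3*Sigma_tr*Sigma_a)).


D = 1 / (3 * Sigma_tr) = 1 / (3 * 1.974) = 0.1688619 cm
L = sqrt(D / Sigma_a)
L = sqrt(0.1688619 / 0.0453)
L = 1.9307 cm

1.9307


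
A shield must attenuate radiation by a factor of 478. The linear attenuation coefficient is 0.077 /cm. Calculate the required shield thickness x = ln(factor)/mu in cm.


x = ln(factor) / mu
x = ln(478) / 0.077
x = 80.125 cm

80.125


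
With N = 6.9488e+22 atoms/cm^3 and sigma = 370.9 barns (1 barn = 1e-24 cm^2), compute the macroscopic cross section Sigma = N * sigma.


Sigma = N * sigma_barns * 1e-24
Sigma = 6.9488e+22 * 370.9 * 1e-24
Sigma = 25.773 /cm

25.773


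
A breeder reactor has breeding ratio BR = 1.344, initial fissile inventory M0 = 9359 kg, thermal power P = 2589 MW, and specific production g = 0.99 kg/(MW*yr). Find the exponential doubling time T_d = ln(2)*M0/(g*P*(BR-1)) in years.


Breeding gain G = BR - 1 = 1.344 - 1 = 0.344
Fissile production rate = g * P * G = 0.99 * 2589 * 0.344 = 881.70984 kg/yr
T_d = ln(2) * M0 / (g * P * G)
T_d = ln(2) * 9359 / 881.70984 = 7.3575 yr

7.3575


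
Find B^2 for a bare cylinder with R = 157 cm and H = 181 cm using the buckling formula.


B^2 = (2.405/R)^2 + (pi/H)^2
B^2 = (2.405/157)^2 + (pi/181)^2
B^2 = 5.3592e-04 /cm^2

5.3592e-04


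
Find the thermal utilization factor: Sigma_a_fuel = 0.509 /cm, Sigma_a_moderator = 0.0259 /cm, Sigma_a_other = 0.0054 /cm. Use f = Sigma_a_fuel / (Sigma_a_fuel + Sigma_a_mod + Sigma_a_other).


f = Sigma_a_fuel / (Sigma_a_fuel + Sigma_a_mod + Sigma_a_other)
f = 0.509 / (0.509 + 0.0259 + 0.0054)
f = 0.94207

0.94207


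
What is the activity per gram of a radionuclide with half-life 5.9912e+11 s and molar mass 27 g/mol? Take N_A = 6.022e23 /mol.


lambda = ln(2) / t_half = ln(2) / 5.9912e+11 = 1.156942e-12 /s
SA = lambda * N_A / M
SA = 1.156942e-12 * 6.022e23 / 27
SA = 2.5804e+10 Bq/g

2.5804e+10


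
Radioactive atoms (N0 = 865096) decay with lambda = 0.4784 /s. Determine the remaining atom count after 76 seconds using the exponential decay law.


N = N0 * exp(-lambda * t)
N = 865096 * exp(-0.4784 * 76)
N = 1.4022e-10

1.4022e-10


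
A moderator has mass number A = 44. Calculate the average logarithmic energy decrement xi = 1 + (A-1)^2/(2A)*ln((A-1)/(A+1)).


xi = 1 + (A-1)^2/(2A) * ln((A-1)/(A+1))
xi = 1 + (44-1)^2/(2*44) * ln((44-1)/(44 +1))
xi = 0.044774

0.044774


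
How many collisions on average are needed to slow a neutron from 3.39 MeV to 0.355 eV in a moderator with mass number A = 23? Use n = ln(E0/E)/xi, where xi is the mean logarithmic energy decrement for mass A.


xi = 1 + (A-1)^2/(2A)*ln((A-1)/(A+1)) = 0.08448899 (for A = 23)
n = ln(E0/E) / xi
n = ln(3.39e6 / 0.355) / 0.08448899
n = ln(9.549296e+06) / 0.08448899 = 190.23

190.23


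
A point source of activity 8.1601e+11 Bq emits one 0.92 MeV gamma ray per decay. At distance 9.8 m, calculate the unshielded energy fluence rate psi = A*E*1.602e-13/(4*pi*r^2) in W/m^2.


psi = A * E * 1.602e-13 / (4*pi*r^2)
psi = 8.1601e+11 * 0.92 * 1.602e-13 / (4*pi*9.8^2)
psi = 9.9651e-05 W/m^2

9.9651e-05


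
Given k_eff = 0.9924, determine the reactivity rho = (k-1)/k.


rho = (k_eff - 1) / k_eff
rho = (0.9924 - 1) / 0.9924
rho = -0.0076582

-0.0076582


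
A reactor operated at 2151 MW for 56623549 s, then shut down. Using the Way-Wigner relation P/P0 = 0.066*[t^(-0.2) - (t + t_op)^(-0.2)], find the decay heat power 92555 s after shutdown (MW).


P/P0 = 0.066 * [t^(-0.2) - (t + t_op)^(-0.2)]
P/P0 = 0.066 * [92555^(-0.2) - (92555 + 56623549)^(-0.2)]
P/P0 = 0.066 * [0.1015594 - 0.02813576] = 0.004845960
P = 2151 * 0.004845960 = 10.424 MW

10.424


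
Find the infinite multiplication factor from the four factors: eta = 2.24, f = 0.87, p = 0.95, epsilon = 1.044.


k_inf = eta * f * p * epsilon
k_inf = 2.24 * 0.87 * 0.95 * 1.044
k_inf = 1.9328

1.9328


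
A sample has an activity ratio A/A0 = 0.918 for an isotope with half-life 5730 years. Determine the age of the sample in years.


lambda = ln(2) / t_half = ln(2) / 5730 = 1.209681e-04 /yr
t = -ln(A/A0) / lambda
t = -ln(0.918) / 1.209681e-04
t = 707.28 yr

707.28


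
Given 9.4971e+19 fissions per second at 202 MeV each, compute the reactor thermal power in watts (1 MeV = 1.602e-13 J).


P = fission_rate * E_MeV * 1.602e-13
P = 9.4971e+19 * 202 * 1.602e-13
P = 3.0733e+09 W

3.0733e+09


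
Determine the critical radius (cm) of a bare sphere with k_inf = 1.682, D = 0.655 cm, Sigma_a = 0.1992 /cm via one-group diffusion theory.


L^2 = D / Sigma_a = 0.655 / 0.1992 = 3.288153 cm^2
B_m^2 = (k_inf - 1) / L^2 = (1.682 - 1) / 3.288153 = 0.2074113 /cm^2
For a bare sphere: B_g = pi/R, so R_c = pi / sqrt(B_m^2)
R_c = pi / sqrt(0.2074113) = 6.8982 cm

6.8982


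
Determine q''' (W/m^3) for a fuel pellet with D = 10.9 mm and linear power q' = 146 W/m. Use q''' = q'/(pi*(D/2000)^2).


r = D / 2 / 1000 = 10.9 / 2 / 1000 = 0.00545 m
q''' = q' / (pi * r^2)
q''' = 146 / (pi * 0.00545^2)
q''' = 1.5646e+06 W/m^3

1.5646e+06


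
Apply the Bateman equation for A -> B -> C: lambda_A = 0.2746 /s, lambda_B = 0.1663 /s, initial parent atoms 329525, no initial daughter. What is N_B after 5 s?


N_B(t) = lambda_A * N_A0 / (lambda_B - lambda_A) * [exp(-lambda_A*t) - exp(-lambda_B*t)]
exp(-0.2746*5) = 0.2533458; exp(-0.1663*5) = 0.4353957
N_B = 0.2746 * 329525 / (0.1663 - 0.2746) * (0.2533458 - 0.4353957)
N_B = 152108

152108


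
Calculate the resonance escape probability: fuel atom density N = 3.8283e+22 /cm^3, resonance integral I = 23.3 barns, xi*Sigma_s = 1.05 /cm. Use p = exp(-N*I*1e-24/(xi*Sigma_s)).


p = exp(-N * I * 1e-24 / (xi*Sigma_s))
p = exp(-3.8283e+22 * 23.3 * 1e-24 / 1.05)
p = 0.42762

0.42762


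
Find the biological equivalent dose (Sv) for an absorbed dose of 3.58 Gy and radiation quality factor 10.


H = D * Q
H = 3.58 * 10
H = 35.800 Sv

35.800


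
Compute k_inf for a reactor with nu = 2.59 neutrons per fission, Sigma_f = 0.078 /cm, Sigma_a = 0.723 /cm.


k_inf = nu * Sigma_f / Sigma_a
k_inf = 2.59 * 0.078 / 0.723
k_inf = 0.27942

0.27942


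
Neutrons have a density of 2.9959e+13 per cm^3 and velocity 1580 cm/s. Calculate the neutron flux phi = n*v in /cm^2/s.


phi = n * v
phi = 2.9959e+13 * 1580
phi = 4.7335e+16 /cm^2/s

4.7335e+16


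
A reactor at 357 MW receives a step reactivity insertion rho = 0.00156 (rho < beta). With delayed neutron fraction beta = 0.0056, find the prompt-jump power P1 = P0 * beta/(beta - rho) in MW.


P1/P0 = beta / (beta - rho)
P1/P0 = 0.0056 / (0.0056 - 0.00156) = 1.386139
P1 = 357 * 1.386139 = 494.85 MW

494.85


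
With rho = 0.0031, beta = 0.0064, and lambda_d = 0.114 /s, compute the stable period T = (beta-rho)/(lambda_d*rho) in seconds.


T = (beta - rho) / (lambda_d * rho)
T = (0.0064 - 0.0031) / (0.114 * 0.0031)
T = 9.3379 s

9.3379


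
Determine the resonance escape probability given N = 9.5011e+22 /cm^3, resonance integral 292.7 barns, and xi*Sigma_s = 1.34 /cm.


p = exp(-N * I * 1e-24 / (xi*Sigma_s))
p = exp(-9.5011e+22 * 292.7 * 1e-24 / 1.34)
p = 9.7020e-10

9.7020e-10


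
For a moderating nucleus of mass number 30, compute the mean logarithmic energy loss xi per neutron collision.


xi = 1 + (A-1)^2/(2A) * ln((A-1)/(A+1))
xi = 1 + (30-1)^2/(2*30) * ln((30-1)/(30 +1))
xi = 0.065209

0.065209


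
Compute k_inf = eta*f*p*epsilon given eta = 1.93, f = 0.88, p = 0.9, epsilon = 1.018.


k_inf = eta * f * p * epsilon
k_inf = 1.93 * 0.88 * 0.9 * 1.018
k_inf = 1.5561

1.5561


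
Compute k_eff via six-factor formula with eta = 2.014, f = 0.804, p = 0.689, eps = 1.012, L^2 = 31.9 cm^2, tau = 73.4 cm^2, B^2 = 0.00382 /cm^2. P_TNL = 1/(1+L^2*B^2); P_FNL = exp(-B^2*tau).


k_inf = eta*f*p*eps = 2.014*0.804*0.689*1.012 = 1.129055
P_TNL = 1/(1 + L^2*B^2) = 1/(1 + 31.9*0.00382) = 0.8913784
P_FNL = exp(-B^2*tau) = exp(-0.00382*73.4) = 0.7554906
k_eff = k_inf * P_TNL * P_FNL = 1.129055 * 0.8913784 * 0.7554906
k_eff = 0.76034

0.76034


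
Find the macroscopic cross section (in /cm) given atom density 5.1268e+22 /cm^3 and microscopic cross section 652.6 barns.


Sigma = N * sigma_barns * 1e-24
Sigma = 5.1268e+22 * 652.6 * 1e-24
Sigma = 33.457 /cm

33.457


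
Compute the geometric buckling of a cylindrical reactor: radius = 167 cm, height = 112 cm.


B^2 = (2.405/R)^2 + (pi/H)^2
B^2 = (2.405/167)^2 + (pi/112)^2
B^2 = 9.9419e-04 /cm^2

9.9419e-04


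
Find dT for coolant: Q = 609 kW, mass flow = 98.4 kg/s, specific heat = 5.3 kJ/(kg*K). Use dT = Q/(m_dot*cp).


dT = Q / (m_dot * cp)
dT = 609 / (98.4 * 5.3)
dT = 1.1677 C

1.1677


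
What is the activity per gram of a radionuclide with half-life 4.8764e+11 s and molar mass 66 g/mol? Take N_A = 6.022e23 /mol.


lambda = ln(2) / t_half = ln(2) / 4.8764e+11 = 1.421432e-12 /s
SA = lambda * N_A / M
SA = 1.421432e-12 * 6.022e23 / 66
SA = 1.2969e+10 Bq/g

1.2969e+10


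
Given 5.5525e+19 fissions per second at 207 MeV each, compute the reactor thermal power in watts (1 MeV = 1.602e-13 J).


P = fission_rate * E_MeV * 1.602e-13
P = 5.5525e+19 * 207 * 1.602e-13
P = 1.8413e+09 W

1.8413e+09


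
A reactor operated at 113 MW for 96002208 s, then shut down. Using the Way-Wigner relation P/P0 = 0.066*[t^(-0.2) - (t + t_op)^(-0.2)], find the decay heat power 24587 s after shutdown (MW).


P/P0 = 0.066 * [t^(-0.2) - (t + t_op)^(-0.2)]
P/P0 = 0.066 * [24587^(-0.2) - (24587 + 96002208)^(-0.2)]
P/P0 = 0.066 * [0.1323911 - 0.02532337] = 0.007066470
P = 113 * 0.007066470 = 0.79851 MW

0.79851


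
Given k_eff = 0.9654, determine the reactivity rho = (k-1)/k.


rho = (k_eff - 1) / k_eff
rho = (0.9654 - 1) / 0.9654
rho = -0.035840

-0.035840


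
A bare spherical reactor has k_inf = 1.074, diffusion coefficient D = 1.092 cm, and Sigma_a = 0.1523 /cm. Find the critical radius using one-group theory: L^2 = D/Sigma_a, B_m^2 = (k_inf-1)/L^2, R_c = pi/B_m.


L^2 = D / Sigma_a = 1.092 / 0.1523 = 7.170059 cm^2
B_m^2 = (k_inf - 1) / L^2 = (1.074 - 1) / 7.170059 = 0.01032070 /cm^2
For a bare sphere: B_g = pi/R, so R_c = pi / sqrt(B_m^2)
R_c = pi / sqrt(0.01032070) = 30.924 cm

30.924


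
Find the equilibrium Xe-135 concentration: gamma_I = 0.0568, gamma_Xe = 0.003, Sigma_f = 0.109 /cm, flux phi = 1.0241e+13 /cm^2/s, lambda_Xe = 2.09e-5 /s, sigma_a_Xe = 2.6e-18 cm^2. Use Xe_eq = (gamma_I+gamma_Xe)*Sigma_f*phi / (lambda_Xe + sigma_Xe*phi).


Xe_eq = (gamma_I + gamma_Xe) * Sigma_f * phi / (lambda_Xe + sigma_Xe * phi)
Numerator = (0.0568 + 0.003) * 0.109 * 1.0241e+13 = 6.675289e+10
Denominator = 2.09e-5 + 2.6e-18 * 1.0241e+13 = 4.752660e-05
Xe_eq = 6.675289e+10 / 4.752660e-05 = 1.4045e+15 /cm^3

1.4045e+15


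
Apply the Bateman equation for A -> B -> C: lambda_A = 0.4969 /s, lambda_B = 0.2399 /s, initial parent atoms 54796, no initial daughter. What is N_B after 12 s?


N_B(t) = lambda_A * N_A0 / (lambda_B - lambda_A) * [exp(-lambda_A*t) - exp(-lambda_B*t)]
exp(-0.4969*12) = 0.002572698; exp(-0.2399*12) = 0.05620216
N_B = 0.4969 * 54796 / (0.2399 - 0.4969) * (0.002572698 - 0.05620216)
N_B = 5681.8

5681.8


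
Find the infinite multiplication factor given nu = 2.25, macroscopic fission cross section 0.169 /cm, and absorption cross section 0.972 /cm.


k_inf = nu * Sigma_f / Sigma_a
k_inf = 2.25 * 0.169 / 0.972
k_inf = 0.39120

0.39120


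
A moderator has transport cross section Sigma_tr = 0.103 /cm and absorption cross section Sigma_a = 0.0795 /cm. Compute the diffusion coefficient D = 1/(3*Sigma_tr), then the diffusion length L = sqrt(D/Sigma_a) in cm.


D = 1 / (3 * Sigma_tr) = 1 / (3 * 0.103) = 3.236246 cm
L = sqrt(D / Sigma_a)
L = sqrt(3.236246 / 0.0795)
L = 6.3802 cm

6.3802


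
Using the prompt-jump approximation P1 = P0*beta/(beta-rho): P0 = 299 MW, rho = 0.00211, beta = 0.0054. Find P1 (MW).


P1/P0 = beta / (beta - rho)
P1/P0 = 0.0054 / (0.0054 - 0.00211) = 1.641337
P1 = 299 * 1.641337 = 490.76 MW

490.76


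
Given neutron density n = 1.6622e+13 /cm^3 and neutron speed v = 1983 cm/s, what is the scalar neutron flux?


phi = n * v
phi = 1.6622e+13 * 1983
phi = 3.2961e+16 /cm^2/s

3.2961e+16


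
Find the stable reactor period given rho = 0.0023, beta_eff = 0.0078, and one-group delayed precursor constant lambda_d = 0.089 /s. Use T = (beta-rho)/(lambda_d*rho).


T = (beta - rho) / (lambda_d * rho)
T = (0.0078 - 0.0023) / (0.089 * 0.0023)
T = 26.869 s

26.869


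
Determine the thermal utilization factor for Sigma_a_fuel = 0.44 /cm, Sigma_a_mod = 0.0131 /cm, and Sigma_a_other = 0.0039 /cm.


f = Sigma_a_fuel / (Sigma_a_fuel + Sigma_a_mod + Sigma_a_other)
f = 0.44 / (0.44 + 0.0131 + 0.0039)
f = 0.96280

0.96280


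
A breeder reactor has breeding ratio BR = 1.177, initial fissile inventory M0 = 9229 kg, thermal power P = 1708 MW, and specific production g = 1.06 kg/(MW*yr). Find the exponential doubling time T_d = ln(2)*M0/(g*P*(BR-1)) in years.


Breeding gain G = BR - 1 = 1.177 - 1 = 0.177
Fissile production rate = g * P * G = 1.06 * 1708 * 0.177 = 320.45496 kg/yr
T_d = ln(2) * M0 / (g * P * G)
T_d = ln(2) * 9229 / 320.45496 = 19.962 yr

19.962
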